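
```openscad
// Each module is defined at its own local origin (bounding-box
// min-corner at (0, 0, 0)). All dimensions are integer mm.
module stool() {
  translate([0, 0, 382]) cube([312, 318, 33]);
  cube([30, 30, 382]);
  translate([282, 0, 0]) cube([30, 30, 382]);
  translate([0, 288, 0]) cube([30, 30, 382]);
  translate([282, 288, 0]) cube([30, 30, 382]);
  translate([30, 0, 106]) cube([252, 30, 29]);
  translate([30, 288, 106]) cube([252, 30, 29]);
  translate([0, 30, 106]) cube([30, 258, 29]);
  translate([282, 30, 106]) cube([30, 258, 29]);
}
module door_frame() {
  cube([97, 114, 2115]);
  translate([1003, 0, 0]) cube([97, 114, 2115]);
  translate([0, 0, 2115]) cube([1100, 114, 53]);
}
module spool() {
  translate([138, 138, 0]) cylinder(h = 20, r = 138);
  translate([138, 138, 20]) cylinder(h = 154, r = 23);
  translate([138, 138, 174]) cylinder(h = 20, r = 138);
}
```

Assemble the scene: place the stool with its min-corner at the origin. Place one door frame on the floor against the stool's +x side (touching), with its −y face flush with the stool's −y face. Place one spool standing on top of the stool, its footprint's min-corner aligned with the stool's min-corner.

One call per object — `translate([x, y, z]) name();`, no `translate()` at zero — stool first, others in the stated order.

stool();
translate([312, 0, 0]) door_frame();
translate([0, 0, 415]) spool();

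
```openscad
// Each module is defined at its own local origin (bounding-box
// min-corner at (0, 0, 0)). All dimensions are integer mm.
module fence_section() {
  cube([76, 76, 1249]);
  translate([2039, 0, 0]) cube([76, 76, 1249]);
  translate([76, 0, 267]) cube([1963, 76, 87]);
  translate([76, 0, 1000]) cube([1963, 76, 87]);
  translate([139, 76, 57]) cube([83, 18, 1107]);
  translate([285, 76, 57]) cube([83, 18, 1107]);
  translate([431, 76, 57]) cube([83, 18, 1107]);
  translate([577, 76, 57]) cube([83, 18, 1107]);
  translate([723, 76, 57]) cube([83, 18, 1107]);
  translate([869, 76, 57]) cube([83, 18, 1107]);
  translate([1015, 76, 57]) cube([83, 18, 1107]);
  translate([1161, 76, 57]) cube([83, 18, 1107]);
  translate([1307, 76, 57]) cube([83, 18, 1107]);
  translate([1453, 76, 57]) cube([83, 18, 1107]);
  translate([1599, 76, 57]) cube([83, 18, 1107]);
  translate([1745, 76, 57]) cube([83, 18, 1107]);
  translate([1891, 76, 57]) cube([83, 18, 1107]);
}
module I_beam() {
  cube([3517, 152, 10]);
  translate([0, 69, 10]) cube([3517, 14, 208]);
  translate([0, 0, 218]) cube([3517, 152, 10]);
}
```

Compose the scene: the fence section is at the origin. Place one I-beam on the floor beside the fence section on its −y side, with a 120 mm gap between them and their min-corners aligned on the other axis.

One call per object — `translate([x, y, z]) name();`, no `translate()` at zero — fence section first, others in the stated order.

fence_section();
translate([0, -272, 0]) I_beam();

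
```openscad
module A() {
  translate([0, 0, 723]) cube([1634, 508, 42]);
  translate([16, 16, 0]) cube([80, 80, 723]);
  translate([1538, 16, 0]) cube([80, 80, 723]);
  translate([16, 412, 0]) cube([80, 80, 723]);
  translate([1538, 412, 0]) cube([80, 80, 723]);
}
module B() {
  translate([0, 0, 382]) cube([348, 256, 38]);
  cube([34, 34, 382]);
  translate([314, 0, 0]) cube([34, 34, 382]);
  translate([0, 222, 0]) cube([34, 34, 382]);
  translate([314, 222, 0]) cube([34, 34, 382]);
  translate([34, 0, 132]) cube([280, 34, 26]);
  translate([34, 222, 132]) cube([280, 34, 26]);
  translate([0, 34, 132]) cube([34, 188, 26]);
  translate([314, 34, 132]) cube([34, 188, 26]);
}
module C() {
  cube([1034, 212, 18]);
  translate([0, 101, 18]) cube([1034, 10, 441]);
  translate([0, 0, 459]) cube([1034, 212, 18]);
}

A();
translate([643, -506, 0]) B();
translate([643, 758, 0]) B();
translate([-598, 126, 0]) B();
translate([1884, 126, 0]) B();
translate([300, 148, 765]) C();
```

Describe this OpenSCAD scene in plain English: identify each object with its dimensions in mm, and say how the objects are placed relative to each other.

A is a rectangular dining table. The top is 1634×508×42 mm with its upper surface at z = 765 mm. It stands on four 80×80 mm square legs, each inset 16 mm from the nearest pair of top edges, running from the floor to the underside of the top.

B is a simple wooden stool: a rectangular seat 348 mm (x) by 256 mm (y), 38 mm thick, top face at z = 420 mm, on four square legs, each 34×34 mm in cross-section. The legs rest on z = 0, each flush with a corner of the seat. Four stretchers, 34 mm wide and 26 mm tall, connect adjacent legs with their undersides at z = 132 mm, each running between the inner faces of the legs it joins and aligned with the legs' outer faces on the other axis.

C is an I-beam lying along x, 1034 mm long. Overall section height 477 mm. Two flanges 212 mm wide (y) and 18 mm thick, one on the floor and one at the top; a web 10 mm thick runs between them, centred on the flange width.

Four stools sit around the table at the −y, +y, −x, +x sides. The I-beam is on top of the table, centred.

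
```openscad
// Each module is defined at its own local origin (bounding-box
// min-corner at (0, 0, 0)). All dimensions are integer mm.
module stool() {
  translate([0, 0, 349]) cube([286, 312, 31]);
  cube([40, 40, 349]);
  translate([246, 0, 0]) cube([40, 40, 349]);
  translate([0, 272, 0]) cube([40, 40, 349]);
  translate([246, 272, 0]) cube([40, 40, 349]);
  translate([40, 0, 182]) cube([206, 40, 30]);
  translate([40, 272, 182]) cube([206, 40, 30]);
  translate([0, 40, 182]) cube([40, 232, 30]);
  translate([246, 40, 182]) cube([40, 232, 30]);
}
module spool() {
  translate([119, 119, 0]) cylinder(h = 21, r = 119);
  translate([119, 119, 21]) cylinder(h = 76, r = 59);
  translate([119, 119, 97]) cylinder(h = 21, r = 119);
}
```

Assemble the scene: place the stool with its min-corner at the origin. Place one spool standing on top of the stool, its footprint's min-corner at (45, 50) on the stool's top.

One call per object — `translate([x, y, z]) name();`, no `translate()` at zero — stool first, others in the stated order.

stool();
translate([45, 50, 380]) spool();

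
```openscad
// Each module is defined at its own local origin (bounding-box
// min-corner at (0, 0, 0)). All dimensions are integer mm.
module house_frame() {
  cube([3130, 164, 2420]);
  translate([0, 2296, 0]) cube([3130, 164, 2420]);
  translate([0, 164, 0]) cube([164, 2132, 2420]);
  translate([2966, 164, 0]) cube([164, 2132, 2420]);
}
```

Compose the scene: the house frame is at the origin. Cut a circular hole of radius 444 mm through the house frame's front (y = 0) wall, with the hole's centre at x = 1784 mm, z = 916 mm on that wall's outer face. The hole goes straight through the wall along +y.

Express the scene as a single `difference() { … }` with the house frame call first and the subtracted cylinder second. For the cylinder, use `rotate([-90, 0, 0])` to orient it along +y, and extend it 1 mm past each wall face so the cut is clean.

difference() {
  house_frame();
  translate([1784, -1, 916]) rotate([-90, 0, 0]) cylinder(h = 166, r = 444);
}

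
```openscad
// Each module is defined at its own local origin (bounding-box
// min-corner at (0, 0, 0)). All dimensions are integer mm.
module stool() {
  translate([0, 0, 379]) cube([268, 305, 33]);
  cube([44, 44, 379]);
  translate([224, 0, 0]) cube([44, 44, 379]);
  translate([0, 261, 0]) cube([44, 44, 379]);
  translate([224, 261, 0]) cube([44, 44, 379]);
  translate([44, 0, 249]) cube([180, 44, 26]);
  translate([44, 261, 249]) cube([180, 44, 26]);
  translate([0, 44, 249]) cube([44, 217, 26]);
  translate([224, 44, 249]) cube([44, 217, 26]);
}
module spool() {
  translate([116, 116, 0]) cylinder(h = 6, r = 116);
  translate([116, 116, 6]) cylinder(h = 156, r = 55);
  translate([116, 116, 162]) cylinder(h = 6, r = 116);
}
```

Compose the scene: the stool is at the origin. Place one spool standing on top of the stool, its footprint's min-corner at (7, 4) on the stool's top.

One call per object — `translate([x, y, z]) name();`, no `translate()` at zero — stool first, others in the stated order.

stool();
translate([7, 4, 412]) spool();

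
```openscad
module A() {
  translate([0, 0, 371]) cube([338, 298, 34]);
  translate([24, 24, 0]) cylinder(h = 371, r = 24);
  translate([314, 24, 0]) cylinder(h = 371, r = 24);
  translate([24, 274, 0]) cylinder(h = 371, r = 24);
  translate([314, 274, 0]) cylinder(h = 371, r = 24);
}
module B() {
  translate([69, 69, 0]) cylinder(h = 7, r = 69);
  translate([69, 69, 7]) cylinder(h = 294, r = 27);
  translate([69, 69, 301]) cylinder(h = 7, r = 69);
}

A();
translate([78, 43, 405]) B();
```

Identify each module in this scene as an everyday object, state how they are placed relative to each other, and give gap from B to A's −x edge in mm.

The spool's min-x is at 78; the stool's min-x is 0; gap = 78 mm.

A is a stool. B is a spool. The spool is on top of the stool. The gap from the spool to the stool's −x edge is 78 mm.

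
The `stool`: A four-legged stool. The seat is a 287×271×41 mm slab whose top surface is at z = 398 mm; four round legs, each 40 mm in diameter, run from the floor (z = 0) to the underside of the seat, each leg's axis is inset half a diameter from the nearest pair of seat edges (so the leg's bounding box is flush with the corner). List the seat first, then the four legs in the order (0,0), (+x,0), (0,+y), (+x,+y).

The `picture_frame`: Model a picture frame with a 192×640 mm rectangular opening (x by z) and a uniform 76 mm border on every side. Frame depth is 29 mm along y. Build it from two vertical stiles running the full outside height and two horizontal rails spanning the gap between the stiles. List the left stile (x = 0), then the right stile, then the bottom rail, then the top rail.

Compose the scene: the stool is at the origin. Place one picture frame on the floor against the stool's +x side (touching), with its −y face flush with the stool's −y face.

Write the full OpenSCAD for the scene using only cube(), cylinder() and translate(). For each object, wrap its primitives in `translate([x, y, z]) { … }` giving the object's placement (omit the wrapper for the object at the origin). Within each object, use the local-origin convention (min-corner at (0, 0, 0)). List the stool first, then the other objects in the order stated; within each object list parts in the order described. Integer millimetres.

translate([0, 0, 357]) cube([287, 271, 41]);
translate([20, 20, 0]) cylinder(h = 357, r = 20);
translate([267, 20, 0]) cylinder(h = 357, r = 20);
translate([20, 251, 0]) cylinder(h = 357, r = 20);
translate([267, 251, 0]) cylinder(h = 357, r = 20);
translate([287, 0, 0]) {
  cube([76, 29, 792]);
  translate([268, 0, 0]) cube([76, 29, 792]);
  translate([76, 0, 0]) cube([192, 29, 76]);
  translate([76, 0, 716]) cube([192, 29, 76]);
}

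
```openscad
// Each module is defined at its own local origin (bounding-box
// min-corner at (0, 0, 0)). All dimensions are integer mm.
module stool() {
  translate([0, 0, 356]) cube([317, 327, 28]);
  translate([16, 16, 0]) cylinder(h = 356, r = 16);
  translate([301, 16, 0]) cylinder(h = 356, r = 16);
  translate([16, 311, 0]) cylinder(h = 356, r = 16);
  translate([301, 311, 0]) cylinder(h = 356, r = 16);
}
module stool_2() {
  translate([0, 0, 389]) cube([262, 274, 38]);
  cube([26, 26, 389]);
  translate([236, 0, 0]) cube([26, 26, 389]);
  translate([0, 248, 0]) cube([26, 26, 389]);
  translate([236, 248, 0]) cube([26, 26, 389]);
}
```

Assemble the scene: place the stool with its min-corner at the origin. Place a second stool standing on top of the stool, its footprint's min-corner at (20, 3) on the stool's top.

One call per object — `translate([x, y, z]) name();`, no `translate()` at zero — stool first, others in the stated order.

stool();
translate([20, 3, 384]) stool_2();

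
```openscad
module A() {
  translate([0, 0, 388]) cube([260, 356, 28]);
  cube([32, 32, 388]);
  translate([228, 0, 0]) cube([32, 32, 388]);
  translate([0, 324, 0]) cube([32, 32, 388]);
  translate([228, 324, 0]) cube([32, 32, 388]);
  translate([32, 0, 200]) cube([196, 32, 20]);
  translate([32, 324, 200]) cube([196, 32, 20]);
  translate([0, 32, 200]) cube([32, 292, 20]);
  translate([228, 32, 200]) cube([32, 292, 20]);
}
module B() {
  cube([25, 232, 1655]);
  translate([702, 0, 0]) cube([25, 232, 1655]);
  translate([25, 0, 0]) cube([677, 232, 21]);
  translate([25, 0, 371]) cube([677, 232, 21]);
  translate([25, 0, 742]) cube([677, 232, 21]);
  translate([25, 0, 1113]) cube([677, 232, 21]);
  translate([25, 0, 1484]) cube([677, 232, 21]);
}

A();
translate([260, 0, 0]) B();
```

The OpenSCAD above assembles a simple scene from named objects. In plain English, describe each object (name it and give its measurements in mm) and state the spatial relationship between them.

A is a four-legged stool. The seat is a 260×356×28 mm slab whose top surface is at z = 416 mm; four square legs, each 32×32 mm in cross-section, run from the floor (z = 0) to the underside of the seat, each flush with a corner of the seat. Four stretchers, 32 mm wide and 20 mm tall, connect adjacent legs with their undersides at z = 200 mm, each running between the inner faces of the legs it joins and aligned with the legs' outer faces on the other axis.

B is a bookshelf 727 mm wide overall, 232 mm deep and 1655 mm tall. The two sides are 25 mm thick vertical panels. 5 horizontal shelves of 21 mm thickness span between the inner faces of the sides; the lowest shelf sits on the floor and shelves are stacked with a clear vertical gap of 350 mm between each pair.

The bookshelf is against the stool's +x side, with their −y faces flush.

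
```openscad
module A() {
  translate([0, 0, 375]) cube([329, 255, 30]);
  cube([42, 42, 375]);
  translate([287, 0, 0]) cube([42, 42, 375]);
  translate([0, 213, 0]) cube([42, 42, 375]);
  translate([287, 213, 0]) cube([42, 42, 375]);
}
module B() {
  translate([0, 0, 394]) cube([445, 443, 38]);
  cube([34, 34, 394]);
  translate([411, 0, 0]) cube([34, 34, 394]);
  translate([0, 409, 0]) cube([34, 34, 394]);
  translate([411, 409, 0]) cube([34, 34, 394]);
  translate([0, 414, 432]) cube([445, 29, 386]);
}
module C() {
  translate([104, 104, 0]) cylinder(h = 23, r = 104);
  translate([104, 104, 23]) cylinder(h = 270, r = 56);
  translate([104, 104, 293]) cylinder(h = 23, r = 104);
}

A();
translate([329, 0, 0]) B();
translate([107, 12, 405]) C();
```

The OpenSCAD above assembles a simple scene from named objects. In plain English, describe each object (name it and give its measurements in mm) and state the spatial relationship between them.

A is a four-legged stool. The seat is a 329×255×30 mm slab whose top surface is at z = 405 mm; four square legs, each 42×42 mm in cross-section, run from the floor (z = 0) to the underside of the seat, each flush with a corner of the seat.

B is a chair. The seat is a 445×443×38 mm slab with its top at z = 432 mm, on four 34×34 mm corner legs (flush with the seat edges, standing on z = 0). A flat backrest 29 mm thick, 386 mm tall, spans the full seat width and rises from the seat top along its +y edge, rear face flush with the rear of the seat.

C is a spool: two coaxial disc flanges of radius 104 mm and thickness 23 mm, joined by a core cylinder of radius 56 mm and height 270 mm. The lower flange rests on z = 0 and the three cylinders share a vertical axis.

The chair is against the stool's +x side, with their −y faces flush. The spool is on top of the stool.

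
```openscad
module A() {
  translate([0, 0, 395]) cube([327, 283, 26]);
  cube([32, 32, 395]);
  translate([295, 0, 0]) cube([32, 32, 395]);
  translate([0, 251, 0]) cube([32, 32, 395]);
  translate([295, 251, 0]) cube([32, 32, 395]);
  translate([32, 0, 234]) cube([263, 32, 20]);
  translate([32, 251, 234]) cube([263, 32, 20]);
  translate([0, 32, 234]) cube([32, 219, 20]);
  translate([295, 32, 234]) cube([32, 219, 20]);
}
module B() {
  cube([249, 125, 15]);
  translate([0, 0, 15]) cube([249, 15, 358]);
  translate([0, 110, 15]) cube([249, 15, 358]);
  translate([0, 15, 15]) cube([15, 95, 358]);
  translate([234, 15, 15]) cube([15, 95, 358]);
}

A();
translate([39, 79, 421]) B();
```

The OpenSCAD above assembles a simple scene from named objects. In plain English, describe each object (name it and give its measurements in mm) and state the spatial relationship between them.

A is a four-legged stool. The seat is a 327×283×26 mm slab whose top surface is at z = 421 mm; four square legs, each 32×32 mm in cross-section, run from the floor (z = 0) to the underside of the seat, each flush with a corner of the seat. Four stretchers, 32 mm wide and 20 mm tall, connect adjacent legs with their undersides at z = 234 mm, each running between the inner faces of the legs it joins and aligned with the legs' outer faces on the other axis.

B is an open storage box with external size 249×125×373 mm and wall thickness 15 mm (the base is also 15 mm thick). The base covers the whole footprint; the four walls stand on the base, with the y-facing walls full-width and the x-facing walls fitting between their inner faces.

The open box is on top of the stool, centred.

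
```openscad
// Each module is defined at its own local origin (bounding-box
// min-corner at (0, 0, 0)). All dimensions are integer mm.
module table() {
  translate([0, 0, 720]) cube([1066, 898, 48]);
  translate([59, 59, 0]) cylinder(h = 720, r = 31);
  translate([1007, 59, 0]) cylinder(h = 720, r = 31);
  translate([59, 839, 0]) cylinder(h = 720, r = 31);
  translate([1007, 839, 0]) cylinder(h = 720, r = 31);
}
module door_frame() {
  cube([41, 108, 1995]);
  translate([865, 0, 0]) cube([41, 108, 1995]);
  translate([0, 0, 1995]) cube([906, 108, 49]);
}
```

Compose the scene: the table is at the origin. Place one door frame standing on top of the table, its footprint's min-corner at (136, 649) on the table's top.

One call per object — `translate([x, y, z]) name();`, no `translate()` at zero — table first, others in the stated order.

table();
translate([136, 649, 768]) door_frame();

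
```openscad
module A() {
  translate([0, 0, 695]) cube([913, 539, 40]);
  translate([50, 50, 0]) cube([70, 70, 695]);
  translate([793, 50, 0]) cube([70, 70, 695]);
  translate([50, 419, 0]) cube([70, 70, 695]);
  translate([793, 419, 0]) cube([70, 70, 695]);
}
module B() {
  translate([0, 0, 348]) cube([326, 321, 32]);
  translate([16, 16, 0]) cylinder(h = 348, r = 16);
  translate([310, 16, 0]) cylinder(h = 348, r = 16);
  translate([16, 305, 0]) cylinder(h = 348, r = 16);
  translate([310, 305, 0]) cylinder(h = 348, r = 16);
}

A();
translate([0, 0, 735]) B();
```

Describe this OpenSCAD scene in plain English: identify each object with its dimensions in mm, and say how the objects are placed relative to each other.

A is a table: top 913 mm (x) × 539 mm (y), 40 mm thick, upper face at z = 735 mm, on four 70×70 mm square legs, each inset 50 mm from the nearest pair of top edges, running from z = 0 to the bottom of the top.

B is a four-legged stool. The seat is a 326×321×32 mm slab whose top surface is at z = 380 mm; four round legs, each 32 mm in diameter, run from the floor (z = 0) to the underside of the seat, each leg's axis is inset half a diameter from the nearest pair of seat edges (so the leg's bounding box is flush with the corner).

The stool is on top of the table.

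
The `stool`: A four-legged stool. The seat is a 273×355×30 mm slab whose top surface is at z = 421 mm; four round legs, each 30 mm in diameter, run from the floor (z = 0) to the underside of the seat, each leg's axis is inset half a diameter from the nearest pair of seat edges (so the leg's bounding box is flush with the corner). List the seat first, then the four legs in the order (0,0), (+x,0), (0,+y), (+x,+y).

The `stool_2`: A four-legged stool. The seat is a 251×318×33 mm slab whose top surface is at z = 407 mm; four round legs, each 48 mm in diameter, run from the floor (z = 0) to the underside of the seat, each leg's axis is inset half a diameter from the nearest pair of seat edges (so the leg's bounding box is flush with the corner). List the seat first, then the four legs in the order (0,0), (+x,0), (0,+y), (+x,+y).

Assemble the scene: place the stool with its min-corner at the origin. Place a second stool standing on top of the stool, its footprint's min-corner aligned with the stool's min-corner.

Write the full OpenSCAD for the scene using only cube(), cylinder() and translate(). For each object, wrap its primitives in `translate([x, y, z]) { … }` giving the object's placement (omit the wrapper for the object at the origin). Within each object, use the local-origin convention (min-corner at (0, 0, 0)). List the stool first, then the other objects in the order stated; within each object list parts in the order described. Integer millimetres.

translate([0, 0, 391]) cube([273, 355, 30]);
translate([15, 15, 0]) cylinder(h = 391, r = 15);
translate([258, 15, 0]) cylinder(h = 391, r = 15);
translate([15, 340, 0]) cylinder(h = 391, r = 15);
translate([258, 340, 0]) cylinder(h = 391, r = 15);
translate([0, 0, 421]) {
  translate([0, 0, 374]) cube([251, 318, 33]);
  translate([24, 24, 0]) cylinder(h = 374, r = 24);
  translate([227, 24, 0]) cylinder(h = 374, r = 24);
  translate([24, 294, 0]) cylinder(h = 374, r = 24);
  translate([227, 294, 0]) cylinder(h = 374, r = 24);
}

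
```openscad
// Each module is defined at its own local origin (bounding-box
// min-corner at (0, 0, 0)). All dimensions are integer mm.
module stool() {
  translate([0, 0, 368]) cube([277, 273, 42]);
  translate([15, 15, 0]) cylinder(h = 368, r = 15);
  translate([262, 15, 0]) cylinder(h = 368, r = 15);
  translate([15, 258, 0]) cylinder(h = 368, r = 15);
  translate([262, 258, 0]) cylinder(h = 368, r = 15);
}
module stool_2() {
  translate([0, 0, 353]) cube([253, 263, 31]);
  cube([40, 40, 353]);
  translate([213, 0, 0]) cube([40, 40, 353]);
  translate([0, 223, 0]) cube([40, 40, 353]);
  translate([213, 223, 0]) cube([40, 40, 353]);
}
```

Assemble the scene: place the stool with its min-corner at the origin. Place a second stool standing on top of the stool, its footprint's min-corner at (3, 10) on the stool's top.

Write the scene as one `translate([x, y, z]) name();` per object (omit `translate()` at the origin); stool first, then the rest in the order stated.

stool();
translate([3, 10, 410]) stool_2();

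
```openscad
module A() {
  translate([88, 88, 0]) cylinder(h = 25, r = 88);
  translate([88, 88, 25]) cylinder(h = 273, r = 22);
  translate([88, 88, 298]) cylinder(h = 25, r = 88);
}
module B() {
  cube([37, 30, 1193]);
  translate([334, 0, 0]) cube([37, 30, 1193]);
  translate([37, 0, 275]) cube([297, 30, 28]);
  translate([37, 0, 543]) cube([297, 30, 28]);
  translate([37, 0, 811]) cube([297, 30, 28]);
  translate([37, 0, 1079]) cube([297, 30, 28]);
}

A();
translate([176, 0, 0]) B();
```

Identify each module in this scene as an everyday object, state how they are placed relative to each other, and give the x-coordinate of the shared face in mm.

A is a spool. B is a ladder. The ladder is against the spool's +x side, with their −y faces flush. The x-coordinate of the shared face is 176 mm.

The spool's +x face and the ladder's −x face are both at x = 176 mm.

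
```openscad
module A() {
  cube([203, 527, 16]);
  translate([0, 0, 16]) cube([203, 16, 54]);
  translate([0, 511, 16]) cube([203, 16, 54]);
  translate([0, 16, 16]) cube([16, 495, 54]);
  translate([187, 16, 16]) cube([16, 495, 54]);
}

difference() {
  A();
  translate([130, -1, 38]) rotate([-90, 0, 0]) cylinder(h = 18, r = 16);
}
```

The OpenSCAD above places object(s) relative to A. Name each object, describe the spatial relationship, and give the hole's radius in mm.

A is an open box. The open box has a circular hole through its front wall. The hole's radius is 16 mm.

The subtracted cylinder has r = 16 mm.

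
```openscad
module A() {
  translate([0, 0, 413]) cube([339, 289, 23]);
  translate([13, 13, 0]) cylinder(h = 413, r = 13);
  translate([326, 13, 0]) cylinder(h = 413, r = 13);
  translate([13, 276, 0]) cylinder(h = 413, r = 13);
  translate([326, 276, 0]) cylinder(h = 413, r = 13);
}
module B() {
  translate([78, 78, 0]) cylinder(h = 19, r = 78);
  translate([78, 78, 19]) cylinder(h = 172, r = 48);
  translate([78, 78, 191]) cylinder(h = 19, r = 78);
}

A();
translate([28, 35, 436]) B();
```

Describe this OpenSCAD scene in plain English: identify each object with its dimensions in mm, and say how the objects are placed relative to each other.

A is a four-legged stool. The seat is a 339×289×23 mm slab whose top surface is at z = 436 mm; four round legs, each 26 mm in diameter, run from the floor (z = 0) to the underside of the seat, each leg's axis is inset half a diameter from the nearest pair of seat edges (so the leg's bounding box is flush with the corner).

B is a spool: two coaxial disc flanges of radius 78 mm and thickness 19 mm, joined by a core cylinder of radius 48 mm and height 172 mm. The lower flange rests on z = 0 and the three cylinders share a vertical axis.

The spool is on top of the stool.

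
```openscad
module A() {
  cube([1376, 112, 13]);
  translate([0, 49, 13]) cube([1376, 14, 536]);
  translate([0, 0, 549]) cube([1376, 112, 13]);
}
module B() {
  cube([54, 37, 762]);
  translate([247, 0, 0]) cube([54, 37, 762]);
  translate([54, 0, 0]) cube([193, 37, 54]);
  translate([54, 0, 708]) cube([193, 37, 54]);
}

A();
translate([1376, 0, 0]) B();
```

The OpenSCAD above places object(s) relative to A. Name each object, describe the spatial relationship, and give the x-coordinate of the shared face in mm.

A is an I-beam. B is a picture frame. The picture frame is against the I-beam's +x side, with their −y faces flush. The x-coordinate of the shared face is 1376 mm.

The I-beam's +x face and the picture frame's −x face are both at x = 1376 mm.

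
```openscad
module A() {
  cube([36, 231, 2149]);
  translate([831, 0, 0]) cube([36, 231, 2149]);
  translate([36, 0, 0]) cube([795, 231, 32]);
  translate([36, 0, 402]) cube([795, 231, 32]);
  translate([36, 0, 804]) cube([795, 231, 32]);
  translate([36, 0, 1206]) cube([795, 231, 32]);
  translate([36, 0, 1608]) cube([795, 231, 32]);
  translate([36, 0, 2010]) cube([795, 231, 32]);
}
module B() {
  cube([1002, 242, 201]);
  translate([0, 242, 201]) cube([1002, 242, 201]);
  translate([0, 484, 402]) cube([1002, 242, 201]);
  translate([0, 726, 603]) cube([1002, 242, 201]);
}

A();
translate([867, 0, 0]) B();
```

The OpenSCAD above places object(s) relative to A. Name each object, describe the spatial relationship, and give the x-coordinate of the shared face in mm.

A is a bookshelf. B is a staircase. The staircase is against the bookshelf's +x side, with their −y faces flush. The x-coordinate of the shared face is 867 mm.

The bookshelf's +x face and the staircase's −x face are both at x = 867 mm.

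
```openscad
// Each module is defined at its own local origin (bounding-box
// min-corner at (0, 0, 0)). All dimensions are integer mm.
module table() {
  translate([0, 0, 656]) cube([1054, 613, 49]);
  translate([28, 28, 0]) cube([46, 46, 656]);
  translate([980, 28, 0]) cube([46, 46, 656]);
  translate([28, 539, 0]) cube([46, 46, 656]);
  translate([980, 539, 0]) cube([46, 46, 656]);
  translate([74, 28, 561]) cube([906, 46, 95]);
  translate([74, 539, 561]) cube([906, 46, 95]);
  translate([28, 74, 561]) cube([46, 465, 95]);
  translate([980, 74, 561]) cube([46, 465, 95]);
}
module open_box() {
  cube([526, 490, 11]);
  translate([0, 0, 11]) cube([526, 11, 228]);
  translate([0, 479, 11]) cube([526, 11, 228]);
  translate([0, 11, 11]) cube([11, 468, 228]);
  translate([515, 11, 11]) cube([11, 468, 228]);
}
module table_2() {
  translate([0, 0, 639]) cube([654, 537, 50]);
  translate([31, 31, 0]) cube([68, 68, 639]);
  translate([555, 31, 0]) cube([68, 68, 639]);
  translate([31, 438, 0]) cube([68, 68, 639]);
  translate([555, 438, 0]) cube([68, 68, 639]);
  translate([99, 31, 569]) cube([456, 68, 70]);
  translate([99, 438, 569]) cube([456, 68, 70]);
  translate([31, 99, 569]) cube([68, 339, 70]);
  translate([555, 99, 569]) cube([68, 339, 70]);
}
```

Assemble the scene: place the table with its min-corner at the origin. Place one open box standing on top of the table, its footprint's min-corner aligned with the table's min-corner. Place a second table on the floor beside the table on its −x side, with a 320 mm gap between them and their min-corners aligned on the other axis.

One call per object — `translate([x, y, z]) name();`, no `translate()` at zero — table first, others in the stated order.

table();
translate([0, 0, 705]) open_box();
translate([-974, 0, 0]) table_2();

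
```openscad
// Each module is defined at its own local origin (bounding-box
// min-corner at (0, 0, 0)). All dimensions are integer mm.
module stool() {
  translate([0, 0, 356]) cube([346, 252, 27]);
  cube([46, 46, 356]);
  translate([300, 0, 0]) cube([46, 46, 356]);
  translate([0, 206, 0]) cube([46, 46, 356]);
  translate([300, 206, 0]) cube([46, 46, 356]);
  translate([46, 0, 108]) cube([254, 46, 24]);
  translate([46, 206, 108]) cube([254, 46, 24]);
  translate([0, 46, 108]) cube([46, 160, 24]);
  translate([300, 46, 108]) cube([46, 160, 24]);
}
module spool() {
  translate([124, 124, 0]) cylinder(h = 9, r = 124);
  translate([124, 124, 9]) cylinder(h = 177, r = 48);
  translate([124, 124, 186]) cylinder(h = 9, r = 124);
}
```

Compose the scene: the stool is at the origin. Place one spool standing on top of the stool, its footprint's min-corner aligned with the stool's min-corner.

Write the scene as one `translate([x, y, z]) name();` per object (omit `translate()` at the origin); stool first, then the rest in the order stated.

stool();
translate([0, 0, 383]) spool();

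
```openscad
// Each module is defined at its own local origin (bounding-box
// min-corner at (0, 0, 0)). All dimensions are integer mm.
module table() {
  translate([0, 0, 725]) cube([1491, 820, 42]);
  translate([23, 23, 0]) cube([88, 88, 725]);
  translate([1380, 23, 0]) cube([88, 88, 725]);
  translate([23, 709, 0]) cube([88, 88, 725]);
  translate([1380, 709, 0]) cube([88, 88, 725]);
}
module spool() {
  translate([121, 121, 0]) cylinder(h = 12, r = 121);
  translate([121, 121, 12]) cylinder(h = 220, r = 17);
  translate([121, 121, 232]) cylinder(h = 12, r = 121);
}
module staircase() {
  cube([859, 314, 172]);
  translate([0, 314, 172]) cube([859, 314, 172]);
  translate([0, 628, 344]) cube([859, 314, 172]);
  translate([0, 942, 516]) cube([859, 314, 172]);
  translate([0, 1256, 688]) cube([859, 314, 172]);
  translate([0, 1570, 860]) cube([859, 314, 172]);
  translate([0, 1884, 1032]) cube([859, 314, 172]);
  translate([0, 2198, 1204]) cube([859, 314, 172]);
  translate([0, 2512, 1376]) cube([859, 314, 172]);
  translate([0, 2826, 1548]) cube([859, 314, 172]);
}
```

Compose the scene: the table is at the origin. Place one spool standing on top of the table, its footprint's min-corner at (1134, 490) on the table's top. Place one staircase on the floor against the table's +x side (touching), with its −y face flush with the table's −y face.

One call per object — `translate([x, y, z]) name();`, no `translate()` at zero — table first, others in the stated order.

table();
translate([1134, 490, 767]) spool();
translate([1491, 0, 0]) staircase();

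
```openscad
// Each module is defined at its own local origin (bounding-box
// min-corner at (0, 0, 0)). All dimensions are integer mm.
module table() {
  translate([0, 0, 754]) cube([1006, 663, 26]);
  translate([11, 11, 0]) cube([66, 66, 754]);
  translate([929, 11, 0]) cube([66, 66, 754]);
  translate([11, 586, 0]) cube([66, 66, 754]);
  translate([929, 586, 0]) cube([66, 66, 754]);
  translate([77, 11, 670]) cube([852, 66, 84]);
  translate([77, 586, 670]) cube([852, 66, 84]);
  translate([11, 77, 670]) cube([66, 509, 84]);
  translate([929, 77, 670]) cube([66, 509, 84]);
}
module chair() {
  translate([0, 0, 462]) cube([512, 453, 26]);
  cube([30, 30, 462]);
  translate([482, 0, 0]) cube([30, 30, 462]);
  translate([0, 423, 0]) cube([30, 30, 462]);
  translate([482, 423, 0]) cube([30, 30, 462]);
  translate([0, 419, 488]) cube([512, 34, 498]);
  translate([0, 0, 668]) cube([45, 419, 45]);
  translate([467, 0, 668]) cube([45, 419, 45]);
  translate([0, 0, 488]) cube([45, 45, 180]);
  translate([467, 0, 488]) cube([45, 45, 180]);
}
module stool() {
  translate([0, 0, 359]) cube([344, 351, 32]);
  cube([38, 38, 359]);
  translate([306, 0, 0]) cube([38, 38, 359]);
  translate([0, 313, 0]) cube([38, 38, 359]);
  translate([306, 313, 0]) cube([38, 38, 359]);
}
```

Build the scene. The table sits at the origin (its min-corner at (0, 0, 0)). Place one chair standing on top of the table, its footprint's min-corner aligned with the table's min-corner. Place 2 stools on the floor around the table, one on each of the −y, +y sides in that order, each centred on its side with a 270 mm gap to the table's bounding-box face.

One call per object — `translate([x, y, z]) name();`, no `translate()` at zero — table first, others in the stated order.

table();
translate([0, 0, 780]) chair();
translate([331, -621, 0]) stool();
translate([331, 933, 0]) stool();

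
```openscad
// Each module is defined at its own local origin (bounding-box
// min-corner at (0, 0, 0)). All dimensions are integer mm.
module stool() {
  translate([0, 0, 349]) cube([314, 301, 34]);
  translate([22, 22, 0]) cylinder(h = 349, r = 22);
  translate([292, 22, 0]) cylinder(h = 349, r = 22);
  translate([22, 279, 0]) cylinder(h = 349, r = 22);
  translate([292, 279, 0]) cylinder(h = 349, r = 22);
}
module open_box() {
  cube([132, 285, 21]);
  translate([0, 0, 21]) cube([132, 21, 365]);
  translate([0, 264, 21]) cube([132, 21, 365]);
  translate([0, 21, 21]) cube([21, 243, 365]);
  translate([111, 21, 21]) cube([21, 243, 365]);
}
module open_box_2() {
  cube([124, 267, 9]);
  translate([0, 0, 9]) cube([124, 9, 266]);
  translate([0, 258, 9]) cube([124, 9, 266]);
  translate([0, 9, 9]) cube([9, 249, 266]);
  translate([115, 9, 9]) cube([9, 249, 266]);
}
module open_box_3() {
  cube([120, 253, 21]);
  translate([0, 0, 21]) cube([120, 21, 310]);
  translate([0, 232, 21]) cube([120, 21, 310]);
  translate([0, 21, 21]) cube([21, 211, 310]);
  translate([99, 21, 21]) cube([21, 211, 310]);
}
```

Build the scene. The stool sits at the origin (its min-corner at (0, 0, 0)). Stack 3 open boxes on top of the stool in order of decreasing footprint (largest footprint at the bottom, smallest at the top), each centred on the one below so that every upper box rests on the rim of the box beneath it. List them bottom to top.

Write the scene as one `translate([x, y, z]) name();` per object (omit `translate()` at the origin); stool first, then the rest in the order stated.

stool();
translate([91, 8, 383]) open_box();
translate([95, 17, 769]) open_box_2();
translate([97, 24, 1044]) open_box_3();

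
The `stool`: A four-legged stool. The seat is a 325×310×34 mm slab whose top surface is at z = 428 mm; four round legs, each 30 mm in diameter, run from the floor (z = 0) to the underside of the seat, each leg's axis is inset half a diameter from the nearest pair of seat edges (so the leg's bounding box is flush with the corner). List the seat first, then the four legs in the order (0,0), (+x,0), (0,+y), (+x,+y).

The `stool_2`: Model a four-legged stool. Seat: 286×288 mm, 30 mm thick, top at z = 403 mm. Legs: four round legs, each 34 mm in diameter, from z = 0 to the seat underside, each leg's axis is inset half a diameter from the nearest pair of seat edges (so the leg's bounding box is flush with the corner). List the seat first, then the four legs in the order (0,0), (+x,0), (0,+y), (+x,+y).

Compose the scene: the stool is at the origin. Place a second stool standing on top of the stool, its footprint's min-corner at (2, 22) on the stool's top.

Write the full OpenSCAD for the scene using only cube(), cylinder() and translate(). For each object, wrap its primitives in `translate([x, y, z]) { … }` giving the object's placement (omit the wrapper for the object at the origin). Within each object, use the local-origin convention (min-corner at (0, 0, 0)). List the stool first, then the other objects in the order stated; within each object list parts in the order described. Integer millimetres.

translate([0, 0, 394]) cube([325, 310, 34]);
translate([15, 15, 0]) cylinder(h = 394, r = 15);
translate([310, 15, 0]) cylinder(h = 394, r = 15);
translate([15, 295, 0]) cylinder(h = 394, r = 15);
translate([310, 295, 0]) cylinder(h = 394, r = 15);
translate([2, 22, 428]) {
  translate([0, 0, 373]) cube([286, 288, 30]);
  translate([17, 17, 0]) cylinder(h = 373, r = 17);
  translate([269, 17, 0]) cylinder(h = 373, r = 17);
  translate([17, 271, 0]) cylinder(h = 373, r = 17);
  translate([269, 271, 0]) cylinder(h = 373, r = 17);
}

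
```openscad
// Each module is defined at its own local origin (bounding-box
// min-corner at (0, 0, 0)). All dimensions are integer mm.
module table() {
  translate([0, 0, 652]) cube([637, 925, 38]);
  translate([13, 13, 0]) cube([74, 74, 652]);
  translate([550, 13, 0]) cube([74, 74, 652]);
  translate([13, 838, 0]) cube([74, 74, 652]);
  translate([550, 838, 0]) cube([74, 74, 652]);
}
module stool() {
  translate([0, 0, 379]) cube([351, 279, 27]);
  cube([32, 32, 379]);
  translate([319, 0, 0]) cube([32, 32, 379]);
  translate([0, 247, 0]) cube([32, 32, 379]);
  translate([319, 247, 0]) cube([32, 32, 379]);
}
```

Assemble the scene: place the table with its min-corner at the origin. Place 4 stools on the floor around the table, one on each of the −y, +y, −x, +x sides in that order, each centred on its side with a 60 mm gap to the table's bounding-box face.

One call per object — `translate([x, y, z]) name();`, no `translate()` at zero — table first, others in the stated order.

table();
translate([143, -339, 0]) stool();
translate([143, 985, 0]) stool();
translate([-411, 323, 0]) stool();
translate([697, 323, 0]) stool();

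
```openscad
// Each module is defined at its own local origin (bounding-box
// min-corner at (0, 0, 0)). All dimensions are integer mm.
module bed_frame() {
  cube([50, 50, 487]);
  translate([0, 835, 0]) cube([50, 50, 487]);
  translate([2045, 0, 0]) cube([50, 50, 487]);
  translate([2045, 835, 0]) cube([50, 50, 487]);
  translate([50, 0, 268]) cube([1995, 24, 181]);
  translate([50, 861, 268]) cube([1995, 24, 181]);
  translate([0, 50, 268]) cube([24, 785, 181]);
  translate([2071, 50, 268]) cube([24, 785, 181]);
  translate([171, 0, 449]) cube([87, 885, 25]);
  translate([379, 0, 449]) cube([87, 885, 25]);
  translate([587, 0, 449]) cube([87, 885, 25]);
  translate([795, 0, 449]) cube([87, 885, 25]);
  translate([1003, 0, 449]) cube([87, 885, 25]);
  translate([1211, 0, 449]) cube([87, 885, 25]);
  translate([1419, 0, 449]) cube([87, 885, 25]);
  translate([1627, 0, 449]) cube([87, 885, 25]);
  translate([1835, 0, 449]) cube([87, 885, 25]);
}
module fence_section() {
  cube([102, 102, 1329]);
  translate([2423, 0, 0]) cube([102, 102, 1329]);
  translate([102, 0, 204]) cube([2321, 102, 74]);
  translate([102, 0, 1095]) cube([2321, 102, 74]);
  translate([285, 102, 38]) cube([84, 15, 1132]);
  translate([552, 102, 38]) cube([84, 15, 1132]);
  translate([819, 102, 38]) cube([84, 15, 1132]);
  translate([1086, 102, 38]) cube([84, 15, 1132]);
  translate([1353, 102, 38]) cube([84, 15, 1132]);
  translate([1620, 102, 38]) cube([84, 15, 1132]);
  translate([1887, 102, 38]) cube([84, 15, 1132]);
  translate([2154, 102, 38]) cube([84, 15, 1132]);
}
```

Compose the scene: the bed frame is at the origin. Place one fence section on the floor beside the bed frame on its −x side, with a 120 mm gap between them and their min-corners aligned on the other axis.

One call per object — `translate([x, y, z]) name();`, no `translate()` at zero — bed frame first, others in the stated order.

bed_frame();
translate([-2645, 0, 0]) fence_section();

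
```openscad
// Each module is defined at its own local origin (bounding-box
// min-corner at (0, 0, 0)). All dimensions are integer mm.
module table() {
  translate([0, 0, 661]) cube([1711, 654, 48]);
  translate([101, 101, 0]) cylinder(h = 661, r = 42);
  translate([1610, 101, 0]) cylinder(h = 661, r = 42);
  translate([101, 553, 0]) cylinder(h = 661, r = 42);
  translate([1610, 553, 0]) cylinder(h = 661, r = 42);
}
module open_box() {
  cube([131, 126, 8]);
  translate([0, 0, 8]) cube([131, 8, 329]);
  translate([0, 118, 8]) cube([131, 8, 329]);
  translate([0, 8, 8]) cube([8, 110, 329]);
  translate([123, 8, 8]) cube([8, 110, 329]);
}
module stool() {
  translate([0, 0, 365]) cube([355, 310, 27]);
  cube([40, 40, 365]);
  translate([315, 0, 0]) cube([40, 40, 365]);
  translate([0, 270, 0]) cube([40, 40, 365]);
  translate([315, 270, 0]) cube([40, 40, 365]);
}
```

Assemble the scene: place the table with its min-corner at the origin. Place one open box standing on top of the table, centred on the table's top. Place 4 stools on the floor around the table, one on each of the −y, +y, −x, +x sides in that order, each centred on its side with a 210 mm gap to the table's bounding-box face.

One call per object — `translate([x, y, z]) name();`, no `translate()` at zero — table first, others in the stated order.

table();
translate([790, 264, 709]) open_box();
translate([678, -520, 0]) stool();
translate([678, 864, 0]) stool();
translate([-565, 172, 0]) stool();
translate([1921, 172, 0]) stool();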